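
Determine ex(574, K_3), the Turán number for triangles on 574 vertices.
ex(574, K_3) = ⌊574^2/4⌋ = 82369

Mantel (1907): a triangle-free graph on n vertices has at most ⌊n^2/4⌋ edges, with equality for the complete bipartite graph K_{⌊n/2⌋, ⌈n/2⌉}. For n = 574: ⌊574^2/4⌋ = ⌊329476/4⌋ = 82369. The extremal graph is K_{287, 287}, which has 287·287 = 82369 edges.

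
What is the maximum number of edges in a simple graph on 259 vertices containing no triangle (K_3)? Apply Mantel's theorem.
ex(259, K_3) = ⌊259^2/4⌋ = 16770

Mantel (1907): a triangle-free graph on n vertices has at most ⌊n^2/4⌋ edges, with equality for the complete bipartite graph K_{⌊n/2⌋, ⌈n/2⌉}. For n = 259: ⌊259^2/4⌋ = ⌊67081/4⌋ = 16770. The extremal graph is K_{129, 130}, which has 129·130 = 16770 edges.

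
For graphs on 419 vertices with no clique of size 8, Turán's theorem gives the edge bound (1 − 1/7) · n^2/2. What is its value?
Turán density bound = (6/7) · 419^2/2 = 526683/7 ≈ 75240.4286

Turán's theorem: ex(n, K_{r+1}) is achieved by the complete r-partite Turán graph T(n, r) with parts as balanced as possible, and is at most (1 − 1/r) · n^2/2. For r = 7, n = 419: the density bound is (6/7) · 175561/2 = 526683/7 ≈ 75240.4286. The integer-valued extremum is e(T(419, 7)) = 75240, which is strictly less than the density bound 526683/7 since 7 ∤ 419 (the parts of T(419, 7) cannot all be equal).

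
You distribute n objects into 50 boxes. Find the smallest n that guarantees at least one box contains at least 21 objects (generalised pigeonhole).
n = (21 − 1)·50 + 1 = 1001

By the generalised pigeonhole principle, to guarantee some box contains ≥ r objects we need more than (r − 1) · k objects total. Threshold: n = (r − 1) · k + 1. With r = 21 and k = 50: n = 20 · 50 + 1 = 1000 + 1 = 1001. For n = 1000 = 20 · 50, we can put exactly 20 objects in every box, avoiding 21 in any single one — so 1001 is tight.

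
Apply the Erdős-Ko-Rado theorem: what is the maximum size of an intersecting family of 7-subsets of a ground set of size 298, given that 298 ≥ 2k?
max |F| = C(297, 6) = 906015196548

Erdős-Ko-Rado (1961): when n ≥ 2k, max |F| = C(n−1, k−1). The bound is attained by the star {A : i ∈ A} for any fixed i ∈ [n]. Here C(298−1, 7−1) = C(297, 6) = 906015196548.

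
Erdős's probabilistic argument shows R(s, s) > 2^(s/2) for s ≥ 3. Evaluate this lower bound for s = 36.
2^(36/2) = 262144; so R(36, 36) > 262144

Colour each edge of K_n uniformly at random with red/blue. The expected number of monochromatic K_36 is C(n, 36) · 2 · 2^(−C(36,2)). If C(n, 36) · 2^(1 − C(36,2)) < 1, then with positive probability no monochromatic K_36 exists, so R(36, 36) > n. The standard estimate C(n, 36) ≤ n^36/36! shows this inequality holds whenever n ≤ 2^(36/2) (since 36! · 2^(C(36,2) − 1) > 2^(36^2/2) ≥ n^36). Hence R(36, 36) > 2^(36/2) = 262144.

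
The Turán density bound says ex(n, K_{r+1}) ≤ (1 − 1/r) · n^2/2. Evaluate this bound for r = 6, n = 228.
Turán density bound = (5/6) · 228^2/2 = 21660

Turán's theorem: ex(n, K_{r+1}) is achieved by the complete r-partite Turán graph T(n, r) with parts as balanced as possible, and is at most (1 − 1/r) · n^2/2. For r = 6, n = 228: the density bound is (5/6) · 51984/2 = 21660. Since 6 ∣ 228, the Turán graph T(228, 6) has parts of equal size 38, and its edge count e(T(228, 6)) = 21660 attains the density bound exactly.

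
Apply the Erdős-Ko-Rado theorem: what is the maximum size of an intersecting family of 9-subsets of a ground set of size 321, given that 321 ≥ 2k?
max |F| = C(320, 8) = 2496767727736920

Erdős-Ko-Rado (1961): when n ≥ 2k, max |F| = C(n−1, k−1). The bound is attained by the star {A : i ∈ A} for any fixed i ∈ [n]. Here C(321−1, 9−1) = C(320, 8) = 2496767727736920.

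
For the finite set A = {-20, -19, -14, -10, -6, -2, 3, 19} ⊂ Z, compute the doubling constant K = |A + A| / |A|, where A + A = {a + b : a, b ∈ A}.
K = |A + A| / |A| = 32/8 = 4

Enumerate A + A = {a + b : a, b ∈ A}. With |A| = 8, there are |A|^2 = 64 ordered sum pairs; collecting distinct values, A + A = {-40, -39, -38, -34, -33, -30, -29, -28, -26, -25, -24, -22, -21, -20, -17, -16, -12, -11, -8, -7, -4, -3, -1, 0, 1, 5, 6, 9, 13, 17, 22, 38}, so |A + A| = 32. Thus K = 32/8 = 4. For comparison, the minimum possible |A + A| over all 8-element sets is 2·8 − 1 = 15 (so min K = 15/8), attained only by arithmetic progressions.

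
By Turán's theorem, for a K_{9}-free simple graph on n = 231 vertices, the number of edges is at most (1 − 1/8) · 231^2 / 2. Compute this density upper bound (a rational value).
Turán density bound = (7/8) · 231^2/2 = 373527/16 ≈ 23345.4375

Turán's theorem: ex(n, K_{r+1}) is achieved by the complete r-partite Turán graph T(n, r) with parts as balanced as possible, and is at most (1 − 1/r) · n^2/2. For r = 8, n = 231: the density bound is (7/8) · 53361/2 = 373527/16 ≈ 23345.4375. The integer-valued extremum is e(T(231, 8)) = 23345, which is strictly less than the density bound 373527/16 since 8 ∤ 231 (the parts of T(231, 8) cannot all be equal).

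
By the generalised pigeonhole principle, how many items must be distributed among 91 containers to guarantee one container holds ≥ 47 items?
n = (47 − 1)·91 + 1 = 4187

By the generalised pigeonhole principle, to guarantee some box contains ≥ r objects we need more than (r − 1) · k objects total. Threshold: n = (r − 1) · k + 1. With r = 47 and k = 91: n = 46 · 91 + 1 = 4186 + 1 = 4187. For n = 4186 = 46 · 91, we can put exactly 46 objects in every box, avoiding 47 in any single one — so 4187 is tight.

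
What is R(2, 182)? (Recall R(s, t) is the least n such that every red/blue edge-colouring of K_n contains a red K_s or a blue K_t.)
R(2, 182) = 182

R(2, k) = k for all k ≥ 2: in a 2-colouring of K_k, either some edge is red (a red K_2) or all edges are blue (a blue K_k). And K_{181} coloured all-blue has no blue K_182, so R(2, 182) > 181. Hence R(2, 182) = 182.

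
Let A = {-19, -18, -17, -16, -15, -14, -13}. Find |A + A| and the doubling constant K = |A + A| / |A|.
K = |A + A| / |A| = 13/7

Enumerate A + A = {a + b : a, b ∈ A}. With |A| = 7, there are |A|^2 = 49 ordered sum pairs; collecting distinct values, A + A = {-38, -37, -36, -35, -34, -33, -32, -31, -30, -29, -28, -27, -26}, so |A + A| = 13. Thus K = 13/7. Here |A + A| = 2|A| − 1 = 13, the minimum possible — so K = 13/7 is minimal, which holds iff A is an arithmetic progression.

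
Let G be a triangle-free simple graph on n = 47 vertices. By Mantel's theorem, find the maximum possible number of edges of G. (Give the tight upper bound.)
ex(47, K_3) = ⌊47^2/4⌋ = 552

Mantel (1907): a triangle-free graph on n vertices has at most ⌊n^2/4⌋ edges, with equality for the complete bipartite graph K_{⌊n/2⌋, ⌈n/2⌉}. For n = 47: ⌊47^2/4⌋ = ⌊2209/4⌋ = 552. The extremal graph is K_{23, 24}, which has 23·24 = 552 edges.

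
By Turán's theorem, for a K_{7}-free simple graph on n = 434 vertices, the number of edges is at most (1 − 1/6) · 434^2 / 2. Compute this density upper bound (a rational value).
Turán density bound = (5/6) · 434^2/2 = 235445/3 ≈ 78481.6667

Turán's theorem: ex(n, K_{r+1}) is achieved by the complete r-partite Turán graph T(n, r) with parts as balanced as possible, and is at most (1 − 1/r) · n^2/2. For r = 6, n = 434: the density bound is (5/6) · 188356/2 = 235445/3 ≈ 78481.6667. The integer-valued extremum is e(T(434, 6)) = 78481, which is strictly less than the density bound 235445/3 since 6 ∤ 434 (the parts of T(434, 6) cannot all be equal).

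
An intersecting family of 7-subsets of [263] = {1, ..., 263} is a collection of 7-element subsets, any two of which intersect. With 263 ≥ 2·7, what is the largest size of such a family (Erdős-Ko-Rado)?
max |F| = C(262, 6) = 424067747649

The Erdős-Ko-Rado theorem states: for n ≥ 2k, an intersecting family of k-subsets of an n-element set has size at most C(n − 1, k − 1), with equality for 'star' families {A ⊆ [n] : |A| = k, i ∈ A} (fix an element i). For n = 263, k = 7: C(262, 6) = 424067747649.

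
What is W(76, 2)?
W(76, 2) = 76 + 1 = 77

A 2-term AP is any pair of integers, so a monochromatic 2-AP exists iff some colour is used at least twice. With 76 colours, the colouring i ↦ i on {1, ..., 76} uses each colour once, avoiding any monochromatic pair, so W(76, 2) > 76. For {1, ..., 77}, pigeonhole forces two integers of the same colour, which form a monochromatic 2-AP. Hence W(76, 2) = 77.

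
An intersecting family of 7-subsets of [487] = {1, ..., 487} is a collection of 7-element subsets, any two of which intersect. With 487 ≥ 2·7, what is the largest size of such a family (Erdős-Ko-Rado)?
max |F| = C(486, 6) = 17743125256857

Erdős-Ko-Rado (1961): when n ≥ 2k, max |F| = C(n−1, k−1). The bound is attained by the star {A : i ∈ A} for any fixed i ∈ [n]. Here C(487−1, 7−1) = C(486, 6) = 17743125256857.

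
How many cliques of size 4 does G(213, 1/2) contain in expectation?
E[# K_4] = C(213, 4) · (1/2)^C(4, 2) = 83369265 / 2^6 = 1302644.765625

For each 4-subset S of vertices (there are C(213, 4) = 83369265 such S), let X_S = 1 if S induces a K_4 (all C(4, 2) = 6 edges present). Then P(X_S = 1) = (1/2)^6 = 1/64. By linearity of expectation, E[# K_4] = C(213, 4) · (1/2)^6 = 83369265 / 64 = 1302644.765625.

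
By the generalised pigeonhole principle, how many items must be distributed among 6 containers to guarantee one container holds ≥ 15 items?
n = (15 − 1)·6 + 1 = 85

By the generalised pigeonhole principle, to guarantee some box contains ≥ r objects we need more than (r − 1) · k objects total. Threshold: n = (r − 1) · k + 1. With r = 15 and k = 6: n = 14 · 6 + 1 = 84 + 1 = 85. For n = 84 = 14 · 6, we can put exactly 14 objects in every box, avoiding 15 in any single one — so 85 is tight.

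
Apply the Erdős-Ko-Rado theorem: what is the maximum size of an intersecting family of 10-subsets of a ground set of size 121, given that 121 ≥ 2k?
max |F| = C(120, 9) = 10456592670160

Erdős-Ko-Rado (1961): when n ≥ 2k, max |F| = C(n−1, k−1). The bound is attained by the star {A : i ∈ A} for any fixed i ∈ [n]. Here C(121−1, 10−1) = C(120, 9) = 10456592670160.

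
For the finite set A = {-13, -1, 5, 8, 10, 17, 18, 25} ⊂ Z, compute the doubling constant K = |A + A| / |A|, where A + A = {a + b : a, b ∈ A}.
K = |A + A| / |A| = 33/8

Enumerate A + A = {a + b : a, b ∈ A}. With |A| = 8, there are |A|^2 = 64 ordered sum pairs; collecting distinct values, A + A = {-26, -14, -8, -5, -3, -2, 4, 5, 7, 9, 10, 12, 13, 15, 16, 17, 18, 20, 22, 23, 24, 25, 26, 27, 28, 30, 33, 34, 35, 36, 42, 43, 50}, so |A + A| = 33. Thus K = 33/8. For comparison, the minimum possible |A + A| over all 8-element sets is 2·8 − 1 = 15 (so min K = 15/8), attained only by arithmetic progressions.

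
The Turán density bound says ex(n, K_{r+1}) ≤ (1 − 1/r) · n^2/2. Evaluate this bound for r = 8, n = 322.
Turán density bound = (7/8) · 322^2/2 = 181447/4 ≈ 45361.75

Turán's theorem: ex(n, K_{r+1}) is achieved by the complete r-partite Turán graph T(n, r) with parts as balanced as possible, and is at most (1 − 1/r) · n^2/2. For r = 8, n = 322: the density bound is (7/8) · 103684/2 = 181447/4 ≈ 45361.75. The integer-valued extremum is e(T(322, 8)) = 45361, which is strictly less than the density bound 181447/4 since 8 ∤ 322 (the parts of T(322, 8) cannot all be equal).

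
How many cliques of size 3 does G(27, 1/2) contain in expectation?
E[# K_3] = C(27, 3) · (1/2)^C(3, 2) = 2925 / 2^3 = 365.625

For each 3-subset S of vertices (there are C(27, 3) = 2925 such S), let X_S = 1 if S induces a K_3 (all C(3, 2) = 3 edges present). Then P(X_S = 1) = (1/2)^3 = 1/8. By linearity of expectation, E[# K_3] = C(27, 3) · (1/2)^3 = 2925 / 8 = 365.625.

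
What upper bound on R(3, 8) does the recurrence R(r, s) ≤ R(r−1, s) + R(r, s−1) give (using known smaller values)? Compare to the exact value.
R(3, 8) ≤ R(2, 8) + R(3, 7) = 8 + 23 = 31; exact value R(3, 8) = 28.

The Erdős–Szekeres recurrence R(r, s) ≤ R(r−1, s) + R(r, s−1) applied to (r, s) = (3, 8) gives
  R(3, 8) ≤ R(2, 8) + R(3, 7) = 8 + 23 = 31.
(Recall R(2, k) = k and R is symmetric.) The recurrence is not tight here (it gives 31, but the exact value is R(3, 8) = 28); the tight upper bound requires a sharper argument than the simple recurrence, combined with a lower-bound construction on K_{27}.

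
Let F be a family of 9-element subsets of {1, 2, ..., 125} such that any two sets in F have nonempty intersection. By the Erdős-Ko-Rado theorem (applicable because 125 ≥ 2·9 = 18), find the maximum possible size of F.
max |F| = C(124, 8) = 1100899186101

Erdős-Ko-Rado (1961): when n ≥ 2k, max |F| = C(n−1, k−1). The bound is attained by the star {A : i ∈ A} for any fixed i ∈ [n]. Here C(125−1, 9−1) = C(124, 8) = 1100899186101.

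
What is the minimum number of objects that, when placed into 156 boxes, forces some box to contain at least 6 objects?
n = (6 − 1)·156 + 1 = 781

By the generalised pigeonhole principle, to guarantee some box contains ≥ r objects we need more than (r − 1) · k objects total. Threshold: n = (r − 1) · k + 1. With r = 6 and k = 156: n = 5 · 156 + 1 = 780 + 1 = 781. For n = 780 = 5 · 156, we can put exactly 5 objects in every box, avoiding 6 in any single one — so 781 is tight.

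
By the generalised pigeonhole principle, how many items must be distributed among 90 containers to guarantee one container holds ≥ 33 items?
n = (33 − 1)·90 + 1 = 2881

By the generalised pigeonhole principle, to guarantee some box contains ≥ r objects we need more than (r − 1) · k objects total. Threshold: n = (r − 1) · k + 1. With r = 33 and k = 90: n = 32 · 90 + 1 = 2880 + 1 = 2881. For n = 2880 = 32 · 90, we can put exactly 32 objects in every box, avoiding 33 in any single one — so 2881 is tight.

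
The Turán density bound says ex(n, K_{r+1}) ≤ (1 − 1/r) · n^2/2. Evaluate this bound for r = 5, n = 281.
Turán density bound = (4/5) · 281^2/2 = 157922/5 ≈ 31584.4

Turán's theorem: ex(n, K_{r+1}) is achieved by the complete r-partite Turán graph T(n, r) with parts as balanced as possible, and is at most (1 − 1/r) · n^2/2. For r = 5, n = 281: the density bound is (4/5) · 78961/2 = 157922/5 ≈ 31584.4. The integer-valued extremum is e(T(281, 5)) = 31584, which is strictly less than the density bound 157922/5 since 5 ∤ 281 (the parts of T(281, 5) cannot all be equal).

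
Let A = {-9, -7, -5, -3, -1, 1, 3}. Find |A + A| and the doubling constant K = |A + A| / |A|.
K = |A + A| / |A| = 13/7

Enumerate A + A = {a + b : a, b ∈ A}. With |A| = 7, there are |A|^2 = 49 ordered sum pairs; collecting distinct values, A + A = {-18, -16, -14, -12, -10, -8, -6, -4, -2, 0, 2, 4, 6}, so |A + A| = 13. Thus K = 13/7. Here |A + A| = 2|A| − 1 = 13, the minimum possible — so K = 13/7 is minimal, which holds iff A is an arithmetic progression.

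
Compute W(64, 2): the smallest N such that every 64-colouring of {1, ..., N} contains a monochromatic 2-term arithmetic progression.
W(64, 2) = 64 + 1 = 65

A 2-term AP is any pair of integers, so a monochromatic 2-AP exists iff some colour is used at least twice. With 64 colours, the colouring i ↦ i on {1, ..., 64} uses each colour once, avoiding any monochromatic pair, so W(64, 2) > 64. For {1, ..., 65}, pigeonhole forces two integers of the same colour, which form a monochromatic 2-AP. Hence W(64, 2) = 65.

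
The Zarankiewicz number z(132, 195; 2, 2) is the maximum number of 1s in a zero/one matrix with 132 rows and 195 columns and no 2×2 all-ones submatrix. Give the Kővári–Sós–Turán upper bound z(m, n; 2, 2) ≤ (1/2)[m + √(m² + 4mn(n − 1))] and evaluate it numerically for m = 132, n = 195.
z(132, 195; 2, 2) ≤ (1/2)[132 + √(132² + 4·132·195·194)] = (1/2)[132 + √19991664] = 2301.6019

Kővári–Sós–Turán: let r_1, ..., r_132 be the row sums and z = Σ r_i the total number of 1s. Each pair of columns can share at most one row with both entries 1 (else a 2×2 all-ones block appears), so Σ_i C(r_i, 2) ≤ C(195, 2) = 18915. By convexity Σ_i C(r_i, 2) ≥ 132·C(z/132, 2) = z(z − 132)/(2·132), giving z² − 132z − 132·195·194 ≤ 0 and hence z ≤ (1/2)[132 + √(17424 + 4·4993560)] = (1/2)[132 + √19991664] ≈ (1/2)(132 + 4471.2039) = 2301.6019.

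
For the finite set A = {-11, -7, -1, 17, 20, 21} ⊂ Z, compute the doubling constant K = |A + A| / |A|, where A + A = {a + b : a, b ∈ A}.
K = |A + A| / |A| = 20/6 = 10/3

Enumerate A + A = {a + b : a, b ∈ A}. With |A| = 6, there are |A|^2 = 36 ordered sum pairs; collecting distinct values, A + A = {-22, -18, -14, -12, -8, -2, 6, 9, 10, 13, 14, 16, 19, 20, 34, 37, 38, 40, 41, 42}, so |A + A| = 20. Thus K = 20/6 = 10/3. For comparison, the minimum possible |A + A| over all 6-element sets is 2·6 − 1 = 11 (so min K = 11/6), attained only by arithmetic progressions.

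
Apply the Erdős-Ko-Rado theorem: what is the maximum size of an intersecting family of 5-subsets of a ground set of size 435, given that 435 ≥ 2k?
max |F| = C(434, 4) = 1457898876

Erdős-Ko-Rado (1961): when n ≥ 2k, max |F| = C(n−1, k−1). The bound is attained by the star {A : i ∈ A} for any fixed i ∈ [n]. Here C(435−1, 5−1) = C(434, 4) = 1457898876.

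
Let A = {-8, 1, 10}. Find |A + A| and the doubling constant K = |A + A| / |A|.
K = |A + A| / |A| = 5/3

Enumerate A + A = {a + b : a, b ∈ A}. With |A| = 3, there are |A|^2 = 9 ordered sum pairs; collecting distinct values, A + A = {-16, -7, 2, 11, 20}, so |A + A| = 5. Thus K = 5/3. Here |A + A| = 2|A| − 1 = 5, the minimum possible — so K = 5/3 is minimal, which holds iff A is an arithmetic progression.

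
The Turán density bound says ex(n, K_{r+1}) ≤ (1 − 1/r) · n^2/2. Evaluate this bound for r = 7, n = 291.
Turán density bound = (6/7) · 291^2/2 = 254043/7 ≈ 36291.8571

Turán's theorem: ex(n, K_{r+1}) is achieved by the complete r-partite Turán graph T(n, r) with parts as balanced as possible, and is at most (1 − 1/r) · n^2/2. For r = 7, n = 291: the density bound is (6/7) · 84681/2 = 254043/7 ≈ 36291.8571. The integer-valued extremum is e(T(291, 7)) = 36291, which is strictly less than the density bound 254043/7 since 7 ∤ 291 (the parts of T(291, 7) cannot all be equal).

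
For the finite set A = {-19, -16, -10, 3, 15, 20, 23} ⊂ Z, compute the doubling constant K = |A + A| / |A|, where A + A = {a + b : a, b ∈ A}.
K = |A + A| / |A| = 27/7

Enumerate A + A = {a + b : a, b ∈ A}. With |A| = 7, there are |A|^2 = 49 ordered sum pairs; collecting distinct values, A + A = {-38, -35, -32, -29, -26, -20, -16, -13, -7, -4, -1, 1, 4, 5, 6, 7, 10, 13, 18, 23, 26, 30, 35, 38, 40, 43, 46}, so |A + A| = 27. Thus K = 27/7. For comparison, the minimum possible |A + A| over all 7-element sets is 2·7 − 1 = 13 (so min K = 13/7), attained only by arithmetic progressions.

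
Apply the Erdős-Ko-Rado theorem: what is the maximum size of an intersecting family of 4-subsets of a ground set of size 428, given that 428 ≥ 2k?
max |F| = C(427, 3) = 12884725

Erdős-Ko-Rado (1961): when n ≥ 2k, max |F| = C(n−1, k−1). The bound is attained by the star {A : i ∈ A} for any fixed i ∈ [n]. Here C(428−1, 4−1) = C(427, 3) = 12884725.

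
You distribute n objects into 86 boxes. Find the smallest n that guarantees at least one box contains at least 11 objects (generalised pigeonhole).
n = (11 − 1)·86 + 1 = 861

By the generalised pigeonhole principle, to guarantee some box contains ≥ r objects we need more than (r − 1) · k objects total. Threshold: n = (r − 1) · k + 1. With r = 11 and k = 86: n = 10 · 86 + 1 = 860 + 1 = 861. For n = 860 = 10 · 86, we can put exactly 10 objects in every box, avoiding 11 in any single one — so 861 is tight.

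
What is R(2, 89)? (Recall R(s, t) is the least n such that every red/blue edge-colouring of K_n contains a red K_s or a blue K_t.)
R(2, 89) = 89

R(2, k) = k for all k ≥ 2: in a 2-colouring of K_k, either some edge is red (a red K_2) or all edges are blue (a blue K_k). And K_{88} coloured all-blue has no blue K_89, so R(2, 89) > 88. Hence R(2, 89) = 89.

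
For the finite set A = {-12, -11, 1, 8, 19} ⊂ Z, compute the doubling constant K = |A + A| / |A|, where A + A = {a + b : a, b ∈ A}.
K = |A + A| / |A| = 15/5 = 3

Enumerate A + A = {a + b : a, b ∈ A}. With |A| = 5, there are |A|^2 = 25 ordered sum pairs; collecting distinct values, A + A = {-24, -23, -22, -11, -10, -4, -3, 2, 7, 8, 9, 16, 20, 27, 38}, so |A + A| = 15. Thus K = 15/5 = 3. For comparison, the minimum possible |A + A| over all 5-element sets is 2·5 − 1 = 9 (so min K = 9/5), attained only by arithmetic progressions.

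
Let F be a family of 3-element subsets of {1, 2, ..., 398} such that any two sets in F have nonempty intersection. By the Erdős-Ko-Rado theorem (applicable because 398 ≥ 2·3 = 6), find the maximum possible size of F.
max |F| = C(397, 2) = 78606

The Erdős-Ko-Rado theorem states: for n ≥ 2k, an intersecting family of k-subsets of an n-element set has size at most C(n − 1, k − 1), with equality for 'star' families {A ⊆ [n] : |A| = k, i ∈ A} (fix an element i). For n = 398, k = 3: C(397, 2) = 78606.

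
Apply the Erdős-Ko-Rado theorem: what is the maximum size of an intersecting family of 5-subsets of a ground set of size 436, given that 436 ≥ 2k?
max |F| = C(435, 4) = 1471429260

The Erdős-Ko-Rado theorem states: for n ≥ 2k, an intersecting family of k-subsets of an n-element set has size at most C(n − 1, k − 1), with equality for 'star' families {A ⊆ [n] : |A| = k, i ∈ A} (fix an element i). For n = 436, k = 5: C(435, 4) = 1471429260.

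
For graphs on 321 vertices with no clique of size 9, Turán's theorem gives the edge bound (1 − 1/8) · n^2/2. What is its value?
Turán density bound = (7/8) · 321^2/2 = 721287/16 ≈ 45080.4375

Turán's theorem: ex(n, K_{r+1}) is achieved by the complete r-partite Turán graph T(n, r) with parts as balanced as possible, and is at most (1 − 1/r) · n^2/2. For r = 8, n = 321: the density bound is (7/8) · 103041/2 = 721287/16 ≈ 45080.4375. The integer-valued extremum is e(T(321, 8)) = 45080, which is strictly less than the density bound 721287/16 since 8 ∤ 321 (the parts of T(321, 8) cannot all be equal).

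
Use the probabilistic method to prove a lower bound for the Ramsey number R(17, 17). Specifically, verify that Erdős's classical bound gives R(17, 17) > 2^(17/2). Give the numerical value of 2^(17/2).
2^(17/2) = 362.0387; so R(17, 17) > 362.0387

Colour each edge of K_n uniformly at random with red/blue. The expected number of monochromatic K_17 is C(n, 17) · 2 · 2^(−C(17,2)). If C(n, 17) · 2^(1 − C(17,2)) < 1, then with positive probability no monochromatic K_17 exists, so R(17, 17) > n. The standard estimate C(n, 17) ≤ n^17/17! shows this inequality holds whenever n ≤ 2^(17/2) (since 17! · 2^(C(17,2) − 1) > 2^(17^2/2) ≥ n^17). Hence R(17, 17) > 2^(17/2) = 362.0387.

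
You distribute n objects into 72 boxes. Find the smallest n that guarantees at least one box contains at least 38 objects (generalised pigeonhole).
n = (38 − 1)·72 + 1 = 2665

By the generalised pigeonhole principle, to guarantee some box contains ≥ r objects we need more than (r − 1) · k objects total. Threshold: n = (r − 1) · k + 1. With r = 38 and k = 72: n = 37 · 72 + 1 = 2664 + 1 = 2665. For n = 2664 = 37 · 72, we can put exactly 37 objects in every box, avoiding 38 in any single one — so 2665 is tight.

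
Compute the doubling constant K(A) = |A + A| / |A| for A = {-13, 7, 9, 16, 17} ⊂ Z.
K = |A + A| / |A| = 15/5 = 3

Enumerate A + A = {a + b : a, b ∈ A}. With |A| = 5, there are |A|^2 = 25 ordered sum pairs; collecting distinct values, A + A = {-26, -6, -4, 3, 4, 14, 16, 18, 23, 24, 25, 26, 32, 33, 34}, so |A + A| = 15. Thus K = 15/5 = 3. For comparison, the minimum possible |A + A| over all 5-element sets is 2·5 − 1 = 9 (so min K = 9/5), attained only by arithmetic progressions.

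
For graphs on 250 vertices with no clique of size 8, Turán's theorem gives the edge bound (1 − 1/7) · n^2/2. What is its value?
Turán density bound = (6/7) · 250^2/2 = 187500/7 ≈ 26785.7143

Turán's theorem: ex(n, K_{r+1}) is achieved by the complete r-partite Turán graph T(n, r) with parts as balanced as possible, and is at most (1 − 1/r) · n^2/2. For r = 7, n = 250: the density bound is (6/7) · 62500/2 = 187500/7 ≈ 26785.7143. The integer-valued extremum is e(T(250, 7)) = 26785, which is strictly less than the density bound 187500/7 since 7 ∤ 250 (the parts of T(250, 7) cannot all be equal).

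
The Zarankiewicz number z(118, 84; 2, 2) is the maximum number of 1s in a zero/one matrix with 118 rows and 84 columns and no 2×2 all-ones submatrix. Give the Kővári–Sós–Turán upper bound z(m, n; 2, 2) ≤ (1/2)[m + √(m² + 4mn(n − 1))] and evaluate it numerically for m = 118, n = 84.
z(118, 84; 2, 2) ≤ (1/2)[118 + √(118² + 4·118·84·83)] = (1/2)[118 + √3304708] = 967.9428

Kővári–Sós–Turán: let r_1, ..., r_118 be the row sums and z = Σ r_i the total number of 1s. Each pair of columns can share at most one row with both entries 1 (else a 2×2 all-ones block appears), so Σ_i C(r_i, 2) ≤ C(84, 2) = 3486. By convexity Σ_i C(r_i, 2) ≥ 118·C(z/118, 2) = z(z − 118)/(2·118), giving z² − 118z − 118·84·83 ≤ 0 and hence z ≤ (1/2)[118 + √(13924 + 4·822696)] = (1/2)[118 + √3304708] ≈ (1/2)(118 + 1817.8856) = 967.9428.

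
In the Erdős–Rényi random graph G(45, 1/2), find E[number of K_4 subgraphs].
E[# K_4] = C(45, 4) · (1/2)^C(4, 2) = 148995 / 2^6 = 2328.046875

For each 4-subset S of vertices (there are C(45, 4) = 148995 such S), let X_S = 1 if S induces a K_4 (all C(4, 2) = 6 edges present). Then P(X_S = 1) = (1/2)^6 = 1/64. By linearity of expectation, E[# K_4] = C(45, 4) · (1/2)^6 = 148995 / 64 = 2328.046875.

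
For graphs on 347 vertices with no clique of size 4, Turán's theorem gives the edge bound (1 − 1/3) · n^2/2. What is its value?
Turán density bound = (2/3) · 347^2/2 = 120409/3 ≈ 40136.3333

Turán's theorem: ex(n, K_{r+1}) is achieved by the complete r-partite Turán graph T(n, r) with parts as balanced as possible, and is at most (1 − 1/r) · n^2/2. For r = 3, n = 347: the density bound is (2/3) · 120409/2 = 120409/3 ≈ 40136.3333. The integer-valued extremum is e(T(347, 3)) = 40136, which is strictly less than the density bound 120409/3 since 3 ∤ 347 (the parts of T(347, 3) cannot all be equal).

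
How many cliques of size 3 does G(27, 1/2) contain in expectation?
E[# K_3] = C(27, 3) · (1/2)^C(3, 2) = 2925 / 2^3 = 365.625

For each 3-subset S of vertices (there are C(27, 3) = 2925 such S), let X_S = 1 if S induces a K_3 (all C(3, 2) = 3 edges present). Then P(X_S = 1) = (1/2)^3 = 1/8. By linearity of expectation, E[# K_3] = C(27, 3) · (1/2)^3 = 2925 / 8 = 365.625.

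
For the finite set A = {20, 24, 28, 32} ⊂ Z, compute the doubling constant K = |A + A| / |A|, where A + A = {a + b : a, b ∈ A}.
K = |A + A| / |A| = 7/4

Enumerate A + A = {a + b : a, b ∈ A}. With |A| = 4, there are |A|^2 = 16 ordered sum pairs; collecting distinct values, A + A = {40, 44, 48, 52, 56, 60, 64}, so |A + A| = 7. Thus K = 7/4. Here |A + A| = 2|A| − 1 = 7, the minimum possible — so K = 7/4 is minimal, which holds iff A is an arithmetic progression.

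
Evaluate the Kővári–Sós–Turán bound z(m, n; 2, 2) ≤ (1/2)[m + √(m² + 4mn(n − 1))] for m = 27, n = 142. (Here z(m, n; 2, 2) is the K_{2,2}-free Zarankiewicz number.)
z(27, 142; 2, 2) ≤ (1/2)[27 + √(27² + 4·27·142·141)] = (1/2)[27 + √2163105] = 748.8749

Kővári–Sós–Turán: let r_1, ..., r_27 be the row sums and z = Σ r_i the total number of 1s. Each pair of columns can share at most one row with both entries 1 (else a 2×2 all-ones block appears), so Σ_i C(r_i, 2) ≤ C(142, 2) = 10011. By convexity Σ_i C(r_i, 2) ≥ 27·C(z/27, 2) = z(z − 27)/(2·27), giving z² − 27z − 27·142·141 ≤ 0 and hence z ≤ (1/2)[27 + √(729 + 4·540594)] = (1/2)[27 + √2163105] ≈ (1/2)(27 + 1470.7498) = 748.8749.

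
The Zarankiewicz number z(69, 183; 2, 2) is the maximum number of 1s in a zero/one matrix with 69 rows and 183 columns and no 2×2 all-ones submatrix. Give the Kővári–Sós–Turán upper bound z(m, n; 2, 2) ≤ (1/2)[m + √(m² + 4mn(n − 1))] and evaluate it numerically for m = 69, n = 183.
z(69, 183; 2, 2) ≤ (1/2)[69 + √(69² + 4·69·183·182)] = (1/2)[69 + √9197217] = 1550.8457

Kővári–Sós–Turán: let r_1, ..., r_69 be the row sums and z = Σ r_i the total number of 1s. Each pair of columns can share at most one row with both entries 1 (else a 2×2 all-ones block appears), so Σ_i C(r_i, 2) ≤ C(183, 2) = 16653. By convexity Σ_i C(r_i, 2) ≥ 69·C(z/69, 2) = z(z − 69)/(2·69), giving z² − 69z − 69·183·182 ≤ 0 and hence z ≤ (1/2)[69 + √(4761 + 4·2298114)] = (1/2)[69 + √9197217] ≈ (1/2)(69 + 3032.6914) = 1550.8457.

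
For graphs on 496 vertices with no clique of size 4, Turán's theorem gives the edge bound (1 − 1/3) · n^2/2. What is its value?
Turán density bound = (2/3) · 496^2/2 = 246016/3 ≈ 82005.3333

Turán's theorem: ex(n, K_{r+1}) is achieved by the complete r-partite Turán graph T(n, r) with parts as balanced as possible, and is at most (1 − 1/r) · n^2/2. For r = 3, n = 496: the density bound is (2/3) · 246016/2 = 246016/3 ≈ 82005.3333. The integer-valued extremum is e(T(496, 3)) = 82005, which is strictly less than the density bound 246016/3 since 3 ∤ 496 (the parts of T(496, 3) cannot all be equal).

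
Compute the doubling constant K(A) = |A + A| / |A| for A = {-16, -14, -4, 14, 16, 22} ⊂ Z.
K = |A + A| / |A| = 20/6 = 10/3

Enumerate A + A = {a + b : a, b ∈ A}. With |A| = 6, there are |A|^2 = 36 ordered sum pairs; collecting distinct values, A + A = {-32, -30, -28, -20, -18, -8, -2, 0, 2, 6, 8, 10, 12, 18, 28, 30, 32, 36, 38, 44}, so |A + A| = 20. Thus K = 20/6 = 10/3. For comparison, the minimum possible |A + A| over all 6-element sets is 2·6 − 1 = 11 (so min K = 11/6), attained only by arithmetic progressions.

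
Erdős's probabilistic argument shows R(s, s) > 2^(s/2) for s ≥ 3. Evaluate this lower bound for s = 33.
2^(33/2) = 92681.9; so R(33, 33) > 92681.9

Colour each edge of K_n uniformly at random with red/blue. The expected number of monochromatic K_33 is C(n, 33) · 2 · 2^(−C(33,2)). If C(n, 33) · 2^(1 − C(33,2)) < 1, then with positive probability no monochromatic K_33 exists, so R(33, 33) > n. The standard estimate C(n, 33) ≤ n^33/33! shows this inequality holds whenever n ≤ 2^(33/2) (since 33! · 2^(C(33,2) − 1) > 2^(33^2/2) ≥ n^33). Hence R(33, 33) > 2^(33/2) = 92681.9.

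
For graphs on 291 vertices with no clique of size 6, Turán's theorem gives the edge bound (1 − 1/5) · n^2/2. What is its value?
Turán density bound = (4/5) · 291^2/2 = 169362/5 ≈ 33872.4

Turán's theorem: ex(n, K_{r+1}) is achieved by the complete r-partite Turán graph T(n, r) with parts as balanced as possible, and is at most (1 − 1/r) · n^2/2. For r = 5, n = 291: the density bound is (4/5) · 84681/2 = 169362/5 ≈ 33872.4. The integer-valued extremum is e(T(291, 5)) = 33872, which is strictly less than the density bound 169362/5 since 5 ∤ 291 (the parts of T(291, 5) cannot all be equal).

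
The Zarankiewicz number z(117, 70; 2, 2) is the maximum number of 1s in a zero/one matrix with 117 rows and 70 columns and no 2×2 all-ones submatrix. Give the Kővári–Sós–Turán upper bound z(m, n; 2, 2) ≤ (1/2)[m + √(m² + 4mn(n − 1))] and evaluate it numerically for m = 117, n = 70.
z(117, 70; 2, 2) ≤ (1/2)[117 + √(117² + 4·117·70·69)] = (1/2)[117 + √2274129] = 812.5108

Kővári–Sós–Turán: let r_1, ..., r_117 be the row sums and z = Σ r_i the total number of 1s. Each pair of columns can share at most one row with both entries 1 (else a 2×2 all-ones block appears), so Σ_i C(r_i, 2) ≤ C(70, 2) = 2415. By convexity Σ_i C(r_i, 2) ≥ 117·C(z/117, 2) = z(z − 117)/(2·117), giving z² − 117z − 117·70·69 ≤ 0 and hence z ≤ (1/2)[117 + √(13689 + 4·565110)] = (1/2)[117 + √2274129] ≈ (1/2)(117 + 1508.0216) = 812.5108.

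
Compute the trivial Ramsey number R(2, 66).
R(2, 66) = 66

R(2, k) = k for all k ≥ 2: in a 2-colouring of K_k, either some edge is red (a red K_2) or all edges are blue (a blue K_k). And K_{65} coloured all-blue has no blue K_66, so R(2, 66) > 65. Hence R(2, 66) = 66.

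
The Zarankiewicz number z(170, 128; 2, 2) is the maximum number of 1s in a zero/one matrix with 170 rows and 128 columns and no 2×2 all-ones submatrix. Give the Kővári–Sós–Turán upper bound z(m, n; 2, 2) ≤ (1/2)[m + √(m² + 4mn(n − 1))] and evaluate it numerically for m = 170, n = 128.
z(170, 128; 2, 2) ≤ (1/2)[170 + √(170² + 4·170·128·127)] = (1/2)[170 + √11082980] = 1749.5555

Kővári–Sós–Turán: let r_1, ..., r_170 be the row sums and z = Σ r_i the total number of 1s. Each pair of columns can share at most one row with both entries 1 (else a 2×2 all-ones block appears), so Σ_i C(r_i, 2) ≤ C(128, 2) = 8128. By convexity Σ_i C(r_i, 2) ≥ 170·C(z/170, 2) = z(z − 170)/(2·170), giving z² − 170z − 170·128·127 ≤ 0 and hence z ≤ (1/2)[170 + √(28900 + 4·2763520)] = (1/2)[170 + √11082980] ≈ (1/2)(170 + 3329.111) = 1749.5555.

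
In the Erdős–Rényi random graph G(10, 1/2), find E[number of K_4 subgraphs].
E[# K_4] = C(10, 4) · (1/2)^C(4, 2) = 210 / 2^6 = 105/32 = 3.28125

For each 4-subset S of vertices (there are C(10, 4) = 210 such S), let X_S = 1 if S induces a K_4 (all C(4, 2) = 6 edges present). Then P(X_S = 1) = (1/2)^6 = 1/64. By linearity of expectation, E[# K_4] = C(10, 4) · (1/2)^6 = 210 / 64 = 105/32 = 3.28125.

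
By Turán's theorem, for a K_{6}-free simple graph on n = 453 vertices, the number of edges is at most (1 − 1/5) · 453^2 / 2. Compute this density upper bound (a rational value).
Turán density bound = (4/5) · 453^2/2 = 410418/5 ≈ 82083.6

Turán's theorem: ex(n, K_{r+1}) is achieved by the complete r-partite Turán graph T(n, r) with parts as balanced as possible, and is at most (1 − 1/r) · n^2/2. For r = 5, n = 453: the density bound is (4/5) · 205209/2 = 410418/5 ≈ 82083.6. The integer-valued extremum is e(T(453, 5)) = 82083, which is strictly less than the density bound 410418/5 since 5 ∤ 453 (the parts of T(453, 5) cannot all be equal).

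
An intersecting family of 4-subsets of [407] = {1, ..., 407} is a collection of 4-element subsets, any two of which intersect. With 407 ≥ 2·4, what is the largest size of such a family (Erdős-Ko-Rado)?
max |F| = C(406, 3) = 11071620

The Erdős-Ko-Rado theorem states: for n ≥ 2k, an intersecting family of k-subsets of an n-element set has size at most C(n − 1, k − 1), with equality for 'star' families {A ⊆ [n] : |A| = k, i ∈ A} (fix an element i). For n = 407, k = 4: C(406, 3) = 11071620.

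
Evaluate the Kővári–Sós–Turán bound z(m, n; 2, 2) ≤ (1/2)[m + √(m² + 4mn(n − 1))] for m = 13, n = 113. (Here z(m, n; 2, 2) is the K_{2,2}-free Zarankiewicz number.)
z(13, 113; 2, 2) ≤ (1/2)[13 + √(13² + 4·13·113·112)] = (1/2)[13 + √658281] = 412.1726

Kővári–Sós–Turán: let r_1, ..., r_13 be the row sums and z = Σ r_i the total number of 1s. Each pair of columns can share at most one row with both entries 1 (else a 2×2 all-ones block appears), so Σ_i C(r_i, 2) ≤ C(113, 2) = 6328. By convexity Σ_i C(r_i, 2) ≥ 13·C(z/13, 2) = z(z − 13)/(2·13), giving z² − 13z − 13·113·112 ≤ 0 and hence z ≤ (1/2)[13 + √(169 + 4·164528)] = (1/2)[13 + √658281] ≈ (1/2)(13 + 811.3452) = 412.1726.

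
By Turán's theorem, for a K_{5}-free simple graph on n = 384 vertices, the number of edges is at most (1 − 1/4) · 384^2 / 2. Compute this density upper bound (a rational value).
Turán density bound = (3/4) · 384^2/2 = 55296

Turán's theorem: ex(n, K_{r+1}) is achieved by the complete r-partite Turán graph T(n, r) with parts as balanced as possible, and is at most (1 − 1/r) · n^2/2. For r = 4, n = 384: the density bound is (3/4) · 147456/2 = 55296. Since 4 ∣ 384, the Turán graph T(384, 4) has parts of equal size 96, and its edge count e(T(384, 4)) = 55296 attains the density bound exactly.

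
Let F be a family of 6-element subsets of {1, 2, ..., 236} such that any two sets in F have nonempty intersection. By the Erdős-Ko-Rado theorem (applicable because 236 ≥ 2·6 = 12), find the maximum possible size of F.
max |F| = C(235, 5) = 5722138422

Erdős-Ko-Rado (1961): when n ≥ 2k, max |F| = C(n−1, k−1). The bound is attained by the star {A : i ∈ A} for any fixed i ∈ [n]. Here C(236−1, 6−1) = C(235, 5) = 5722138422.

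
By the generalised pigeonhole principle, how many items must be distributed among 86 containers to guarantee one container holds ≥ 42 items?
n = (42 − 1)·86 + 1 = 3527

By the generalised pigeonhole principle, to guarantee some box contains ≥ r objects we need more than (r − 1) · k objects total. Threshold: n = (r − 1) · k + 1. With r = 42 and k = 86: n = 41 · 86 + 1 = 3526 + 1 = 3527. For n = 3526 = 41 · 86, we can put exactly 41 objects in every box, avoiding 42 in any single one — so 3527 is tight.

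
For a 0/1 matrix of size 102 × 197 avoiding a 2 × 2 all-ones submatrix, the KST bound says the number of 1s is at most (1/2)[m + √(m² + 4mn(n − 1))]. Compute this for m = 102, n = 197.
z(102, 197; 2, 2) ≤ (1/2)[102 + √(102² + 4·102·197·196)] = (1/2)[102 + √15764100] = 2036.2015

Kővári–Sós–Turán: let r_1, ..., r_102 be the row sums and z = Σ r_i the total number of 1s. Each pair of columns can share at most one row with both entries 1 (else a 2×2 all-ones block appears), so Σ_i C(r_i, 2) ≤ C(197, 2) = 19306. By convexity Σ_i C(r_i, 2) ≥ 102·C(z/102, 2) = z(z − 102)/(2·102), giving z² − 102z − 102·197·196 ≤ 0 and hence z ≤ (1/2)[102 + √(10404 + 4·3938424)] = (1/2)[102 + √15764100] ≈ (1/2)(102 + 3970.403) = 2036.2015.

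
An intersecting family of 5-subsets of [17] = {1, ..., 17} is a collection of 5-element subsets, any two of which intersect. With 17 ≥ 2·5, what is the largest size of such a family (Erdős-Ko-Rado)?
max |F| = C(16, 4) = 1820

The Erdős-Ko-Rado theorem states: for n ≥ 2k, an intersecting family of k-subsets of an n-element set has size at most C(n − 1, k − 1), with equality for 'star' families {A ⊆ [n] : |A| = k, i ∈ A} (fix an element i). For n = 17, k = 5: C(16, 4) = 1820.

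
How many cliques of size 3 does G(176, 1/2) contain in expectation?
E[# K_3] = C(176, 3) · (1/2)^C(3, 2) = 893200 / 2^3 = 111650

For each 3-subset S of vertices (there are C(176, 3) = 893200 such S), let X_S = 1 if S induces a K_3 (all C(3, 2) = 3 edges present). Then P(X_S = 1) = (1/2)^3 = 1/8. By linearity of expectation, E[# K_3] = C(176, 3) · (1/2)^3 = 893200 / 8 = 111650.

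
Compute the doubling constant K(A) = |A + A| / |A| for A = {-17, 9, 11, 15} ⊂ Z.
K = |A + A| / |A| = 10/4 = 5/2

Enumerate A + A = {a + b : a, b ∈ A}. With |A| = 4, there are |A|^2 = 16 ordered sum pairs; collecting distinct values, A + A = {-34, -8, -6, -2, 18, 20, 22, 24, 26, 30}, so |A + A| = 10. Thus K = 10/4 = 5/2. For comparison, the minimum possible |A + A| over all 4-element sets is 2·4 − 1 = 7 (so min K = 7/4), attained only by arithmetic progressions.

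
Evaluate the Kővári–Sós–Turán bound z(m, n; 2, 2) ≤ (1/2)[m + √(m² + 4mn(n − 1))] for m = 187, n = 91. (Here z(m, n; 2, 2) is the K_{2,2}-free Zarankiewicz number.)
z(187, 91; 2, 2) ≤ (1/2)[187 + √(187² + 4·187·91·90)] = (1/2)[187 + √6161089] = 1334.5771

Kővári–Sós–Turán: let r_1, ..., r_187 be the row sums and z = Σ r_i the total number of 1s. Each pair of columns can share at most one row with both entries 1 (else a 2×2 all-ones block appears), so Σ_i C(r_i, 2) ≤ C(91, 2) = 4095. By convexity Σ_i C(r_i, 2) ≥ 187·C(z/187, 2) = z(z − 187)/(2·187), giving z² − 187z − 187·91·90 ≤ 0 and hence z ≤ (1/2)[187 + √(34969 + 4·1531530)] = (1/2)[187 + √6161089] ≈ (1/2)(187 + 2482.1541) = 1334.5771.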